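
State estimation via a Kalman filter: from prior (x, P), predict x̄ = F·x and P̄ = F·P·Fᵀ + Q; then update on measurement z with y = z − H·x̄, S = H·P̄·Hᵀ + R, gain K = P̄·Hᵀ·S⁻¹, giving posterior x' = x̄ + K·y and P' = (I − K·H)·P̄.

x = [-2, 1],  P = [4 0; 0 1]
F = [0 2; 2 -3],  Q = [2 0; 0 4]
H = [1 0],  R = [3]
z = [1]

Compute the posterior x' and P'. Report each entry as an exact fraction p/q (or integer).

x' = [4/3, -19/3]
P' = [2 -2; -2 25]

x̄ = F·x = [2, -7]
P̄ = F·P·Fᵀ + Q = [6 -6; -6 29]
y = z − H·x̄ = [-1]
S = H·P̄·Hᵀ + R = [9]
K = P̄·Hᵀ·S⁻¹ = [2/3; -2/3]
x' = x̄ + K·y = [4/3, -19/3]
P' = (I − K·H)·P̄ = [2 -2; -2 25]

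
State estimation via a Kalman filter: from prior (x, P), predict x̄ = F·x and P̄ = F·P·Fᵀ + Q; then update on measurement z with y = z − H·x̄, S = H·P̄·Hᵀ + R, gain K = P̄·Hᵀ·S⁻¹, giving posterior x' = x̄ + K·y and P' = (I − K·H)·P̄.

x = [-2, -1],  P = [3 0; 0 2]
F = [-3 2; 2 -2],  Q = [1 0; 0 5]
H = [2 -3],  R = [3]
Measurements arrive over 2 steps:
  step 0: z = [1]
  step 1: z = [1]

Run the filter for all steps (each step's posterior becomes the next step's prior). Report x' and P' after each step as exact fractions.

step 0: x' = [131/114, 283/684], P' = [59/19 211/114; 211/114 971/684]
step 1: x' = [-11285/33671, -33851/67342], P' = [113019/33671 68124/33671; 68124/33671 51654/33671]

step 0: x̄ = F·x = [4, -2]
step 0: P̄ = F·P·Fᵀ + Q = [36 -26; -26 25]
step 0: y = z − H·x̄ = [-13]
step 0: S = H·P̄·Hᵀ + R = [684]
step 0: K = P̄·Hᵀ·S⁻¹ = [25/114; -127/684]
step 0: x' = x̄ + K·y = [131/114, 283/684]
step 0: P' = (I − K·H)·P̄ = [59/19 211/114; 211/114 971/684]
step 1: x̄ = F·x = [-448/171, 503/342]
step 1: P̄ = F·P·Fᵀ + Q = [2123/171 -992/171; -992/171 1418/171]
step 1: y = z − H·x̄ = [3643/342]
step 1: S = H·P̄·Hᵀ + R = [33671/171]
step 1: K = P̄·Hᵀ·S⁻¹ = [7222/33671; -6238/33671]
step 1: x' = x̄ + K·y = [-11285/33671, -33851/67342]
step 1: P' = (I − K·H)·P̄ = [113019/33671 68124/33671; 68124/33671 51654/33671]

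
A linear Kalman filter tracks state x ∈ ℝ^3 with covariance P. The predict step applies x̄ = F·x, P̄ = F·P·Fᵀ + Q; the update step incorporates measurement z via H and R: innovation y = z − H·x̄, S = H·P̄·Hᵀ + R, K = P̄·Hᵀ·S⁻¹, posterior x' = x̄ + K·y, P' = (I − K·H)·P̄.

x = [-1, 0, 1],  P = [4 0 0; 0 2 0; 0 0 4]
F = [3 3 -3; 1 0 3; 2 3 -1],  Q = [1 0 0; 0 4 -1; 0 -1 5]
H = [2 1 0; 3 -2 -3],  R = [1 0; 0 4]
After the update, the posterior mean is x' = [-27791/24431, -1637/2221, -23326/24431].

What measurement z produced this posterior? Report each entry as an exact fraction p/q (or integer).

x̄ = F·x = [-6, 2, -3]
P̄ = F·P·Fᵀ + Q = [91 -24 54; -24 44 -5; 54 -5 43]
S = H·P̄·Hᵀ + R = [313 173; 173 642]
K = P̄·Hᵀ·S⁻¹ = [73929/171017 22433/171017; 2047/15547 -4063/15547; 58687/171017 -4360/171017]
x' − x̄ = [118795/24431, -6079/2221, 49967/24431] = K·y
y = (KᵀK)⁻¹·Kᵀ·(x' − x̄) = [7, 14]
z = y + H·x̄ = [7, 14] + [-10, -13] = [-3, 1]

z = [-3, 1]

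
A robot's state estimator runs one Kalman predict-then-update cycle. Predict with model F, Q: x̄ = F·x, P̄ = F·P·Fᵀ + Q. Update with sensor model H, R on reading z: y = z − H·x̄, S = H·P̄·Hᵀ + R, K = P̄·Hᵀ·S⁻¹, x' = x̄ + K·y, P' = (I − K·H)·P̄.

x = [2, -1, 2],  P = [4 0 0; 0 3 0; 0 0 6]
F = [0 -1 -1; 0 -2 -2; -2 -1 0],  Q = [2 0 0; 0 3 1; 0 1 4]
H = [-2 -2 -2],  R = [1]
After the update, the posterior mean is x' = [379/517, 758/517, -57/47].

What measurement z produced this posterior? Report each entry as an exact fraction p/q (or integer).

z = [-2]

x̄ = F·x = [-1, -2, -3]
P̄ = F·P·Fᵀ + Q = [11 18 3; 18 39 7; 3 7 23]
S = H·P̄·Hᵀ + R = [517]
K = P̄·Hᵀ·S⁻¹ = [-64/517; -128/517; -6/47]
x' − x̄ = [896/517, 1792/517, 84/47] = K·y
y = (KᵀK)⁻¹·Kᵀ·(x' − x̄) = [-14]
z = y + H·x̄ = [-14] + [12] = [-2]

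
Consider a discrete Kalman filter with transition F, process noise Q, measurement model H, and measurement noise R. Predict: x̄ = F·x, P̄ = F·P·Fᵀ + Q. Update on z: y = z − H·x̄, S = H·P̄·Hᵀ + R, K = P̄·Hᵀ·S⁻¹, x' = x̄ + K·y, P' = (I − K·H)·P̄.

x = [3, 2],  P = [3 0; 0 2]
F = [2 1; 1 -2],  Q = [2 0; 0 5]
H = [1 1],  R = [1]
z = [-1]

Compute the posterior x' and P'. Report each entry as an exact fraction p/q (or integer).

x̄ = F·x = [8, -1]
P̄ = F·P·Fᵀ + Q = [16 2; 2 16]
y = z − H·x̄ = [-8]
S = H·P̄·Hᵀ + R = [37]
K = P̄·Hᵀ·S⁻¹ = [18/37; 18/37]
x' = x̄ + K·y = [152/37, -181/37]
P' = (I − K·H)·P̄ = [268/37 -250/37; -250/37 268/37]

x' = [152/37, -181/37]
P' = [268/37 -250/37; -250/37 268/37]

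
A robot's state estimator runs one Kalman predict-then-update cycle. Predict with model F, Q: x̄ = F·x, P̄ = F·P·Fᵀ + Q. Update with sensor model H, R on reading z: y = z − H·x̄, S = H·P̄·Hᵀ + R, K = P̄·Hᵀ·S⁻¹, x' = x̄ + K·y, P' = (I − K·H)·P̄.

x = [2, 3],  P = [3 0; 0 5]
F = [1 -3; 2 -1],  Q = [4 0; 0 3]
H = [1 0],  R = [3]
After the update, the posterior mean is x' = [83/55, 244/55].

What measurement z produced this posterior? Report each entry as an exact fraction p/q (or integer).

x̄ = F·x = [-7, 1]
P̄ = F·P·Fᵀ + Q = [52 21; 21 20]
S = H·P̄·Hᵀ + R = [55]
K = P̄·Hᵀ·S⁻¹ = [52/55; 21/55]
x' − x̄ = [468/55, 189/55] = K·y
y = (KᵀK)⁻¹·Kᵀ·(x' − x̄) = [9]
z = y + H·x̄ = [9] + [-7] = [2]

z = [2]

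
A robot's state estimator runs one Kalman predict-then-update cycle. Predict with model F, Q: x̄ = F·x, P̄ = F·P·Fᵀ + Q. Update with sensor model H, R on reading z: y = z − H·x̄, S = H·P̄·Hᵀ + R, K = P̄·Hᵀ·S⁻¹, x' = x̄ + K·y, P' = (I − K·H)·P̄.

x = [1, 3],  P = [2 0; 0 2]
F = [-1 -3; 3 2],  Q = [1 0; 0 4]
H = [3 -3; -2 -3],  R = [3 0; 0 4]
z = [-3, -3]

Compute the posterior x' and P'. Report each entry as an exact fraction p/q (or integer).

x' = [-121/862, 2880/3017]
P' = [465/1724 63/862; 63/862 627/3017]

x̄ = F·x = [-10, 9]
P̄ = F·P·Fᵀ + Q = [21 -18; -18 30]
y = z − H·x̄ = [54, 4]
S = H·P̄·Hᵀ + R = [786 198; 198 142]
K = P̄·Hᵀ·S⁻¹ = [339/1724 -327/1724; -813/6034 -1161/6034]
x' = x̄ + K·y = [-121/862, 2880/3017]
P' = (I − K·H)·P̄ = [465/1724 63/862; 63/862 627/3017]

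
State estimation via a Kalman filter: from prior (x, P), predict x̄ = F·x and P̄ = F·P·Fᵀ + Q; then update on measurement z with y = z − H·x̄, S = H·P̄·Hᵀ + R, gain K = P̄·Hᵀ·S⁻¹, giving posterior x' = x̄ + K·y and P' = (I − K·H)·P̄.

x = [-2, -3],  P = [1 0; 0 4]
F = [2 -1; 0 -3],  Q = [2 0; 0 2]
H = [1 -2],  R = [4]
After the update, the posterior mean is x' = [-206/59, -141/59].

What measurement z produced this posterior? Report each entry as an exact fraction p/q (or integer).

z = [2]

x̄ = F·x = [-1, 9]
P̄ = F·P·Fᵀ + Q = [10 12; 12 38]
S = H·P̄·Hᵀ + R = [118]
K = P̄·Hᵀ·S⁻¹ = [-7/59; -32/59]
x' − x̄ = [-147/59, -672/59] = K·y
y = (KᵀK)⁻¹·Kᵀ·(x' − x̄) = [21]
z = y + H·x̄ = [21] + [-19] = [2]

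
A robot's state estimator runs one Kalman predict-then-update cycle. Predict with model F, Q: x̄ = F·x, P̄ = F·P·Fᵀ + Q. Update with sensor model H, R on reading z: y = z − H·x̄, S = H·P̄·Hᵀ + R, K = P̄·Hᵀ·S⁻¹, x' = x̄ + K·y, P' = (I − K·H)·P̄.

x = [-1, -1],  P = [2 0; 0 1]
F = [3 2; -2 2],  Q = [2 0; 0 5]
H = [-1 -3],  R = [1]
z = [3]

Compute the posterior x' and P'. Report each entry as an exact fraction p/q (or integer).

x' = [-5, 43/65]
P' = [24 -8; -8 361/130]

x̄ = F·x = [-5, 0]
P̄ = F·P·Fᵀ + Q = [24 -8; -8 17]
y = z − H·x̄ = [-2]
S = H·P̄·Hᵀ + R = [130]
K = P̄·Hᵀ·S⁻¹ = [0; -43/130]
x' = x̄ + K·y = [-5, 43/65]
P' = (I − K·H)·P̄ = [24 -8; -8 361/130]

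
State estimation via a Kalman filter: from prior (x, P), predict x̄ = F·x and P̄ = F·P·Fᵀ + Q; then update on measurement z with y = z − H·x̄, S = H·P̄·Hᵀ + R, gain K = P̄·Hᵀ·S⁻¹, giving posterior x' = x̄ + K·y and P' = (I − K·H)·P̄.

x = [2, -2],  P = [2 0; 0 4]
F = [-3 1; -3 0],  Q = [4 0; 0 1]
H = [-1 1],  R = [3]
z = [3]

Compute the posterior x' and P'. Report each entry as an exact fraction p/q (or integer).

x̄ = F·x = [-8, -6]
P̄ = F·P·Fᵀ + Q = [26 18; 18 19]
y = z − H·x̄ = [1]
S = H·P̄·Hᵀ + R = [12]
K = P̄·Hᵀ·S⁻¹ = [-2/3; 1/12]
x' = x̄ + K·y = [-26/3, -71/12]
P' = (I − K·H)·P̄ = [62/3 56/3; 56/3 227/12]

x' = [-26/3, -71/12]
P' = [62/3 56/3; 56/3 227/12]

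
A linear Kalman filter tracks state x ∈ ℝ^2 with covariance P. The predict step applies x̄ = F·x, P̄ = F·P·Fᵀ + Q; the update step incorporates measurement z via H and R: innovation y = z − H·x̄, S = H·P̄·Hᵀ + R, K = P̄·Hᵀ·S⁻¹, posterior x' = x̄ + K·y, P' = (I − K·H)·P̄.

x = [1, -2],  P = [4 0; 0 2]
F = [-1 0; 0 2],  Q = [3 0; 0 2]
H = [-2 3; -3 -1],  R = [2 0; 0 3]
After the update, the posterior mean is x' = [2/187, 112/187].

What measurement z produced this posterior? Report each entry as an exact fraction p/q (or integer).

z = [2, -1]

x̄ = F·x = [-1, -4]
P̄ = F·P·Fᵀ + Q = [7 0; 0 10]
S = H·P̄·Hᵀ + R = [120 12; 12 76]
K = P̄·Hᵀ·S⁻¹ = [-203/2244 -49/187; 50/187 -65/374]
x' − x̄ = [189/187, 860/187] = K·y
y = (KᵀK)⁻¹·Kᵀ·(x' − x̄) = [12, -8]
z = y + H·x̄ = [12, -8] + [-10, 7] = [2, -1]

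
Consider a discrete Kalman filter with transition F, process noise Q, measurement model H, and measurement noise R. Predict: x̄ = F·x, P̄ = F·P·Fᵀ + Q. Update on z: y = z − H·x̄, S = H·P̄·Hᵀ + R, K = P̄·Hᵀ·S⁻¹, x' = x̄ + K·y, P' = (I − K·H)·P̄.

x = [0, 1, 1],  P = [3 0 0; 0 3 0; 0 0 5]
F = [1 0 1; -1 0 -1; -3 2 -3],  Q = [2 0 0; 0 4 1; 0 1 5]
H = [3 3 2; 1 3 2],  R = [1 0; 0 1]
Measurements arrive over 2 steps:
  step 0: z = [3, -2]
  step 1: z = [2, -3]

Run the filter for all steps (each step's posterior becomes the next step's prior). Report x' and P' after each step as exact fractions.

step 0: x' = [25279/10877, -9363/10877, -8630/10877], P' = [4922/10877 -984/10877 -3472/10877; -984/10877 25460/10877 -36887/10877; -3472/10877 -36887/10877 59707/10877]
step 1: x' = [216013947/96795013, 7063741/96795013, -252463636/96795013], P' = [42210715/96795013 960207/96795013 -43906911/96795013; 960207/96795013 180258997/96795013 -268541480/96795013; -43906911/96795013 -268541480/96795013 454842340/96795013]

step 0: x̄ = F·x = [1, -1, -1]
step 0: P̄ = F·P·Fᵀ + Q = [10 -8 -24; -8 12 25; -24 25 89]
step 0: y = z − H·x̄ = [5, 2]
step 0: S = H·P̄·Hᵀ + R = [423 506; 506 631]
step 0: K = P̄·Hᵀ·S⁻¹ = [4870/10877 -4974/10877; -346/10877 1622/10877; -1663/10877 5281/10877]
step 0: x' = x̄ + K·y = [25279/10877, -9363/10877, -8630/10877]
step 0: P' = (I − K·H)·P̄ = [4922/10877 -984/10877 -3472/10877; -984/10877 25460/10877 -36887/10877; -3472/10877 -36887/10877 59707/10877]
step 1: x̄ = F·x = [16649/10877, -16649/10877, -68673/10877]
step 1: P̄ = F·P·Fᵀ + Q = [79439/10877 -57685/10877 -248797/10877; -57685/10877 101193/10877 259674/10877; -248797/10877 259674/10877 1129842/10877]
step 1: y = z − H·x̄ = [159100/10877, 138013/10877]
step 1: S = H·P̄·Hᵀ + R = [5248127/10877 6101914/10877; 6101914/10877 7295211/10877]
step 1: K = P̄·Hᵀ·S⁻¹ = [5956992/13827859 -42722486/96795013; 939236/13827859 4654238/96795013; -3951499/13827859 60153329/96795013]
step 1: x' = x̄ + K·y = [216013947/96795013, 7063741/96795013, -252463636/96795013]
step 1: P' = (I − K·H)·P̄ = [42210715/96795013 960207/96795013 -43906911/96795013; 960207/96795013 180258997/96795013 -268541480/96795013; -43906911/96795013 -268541480/96795013 454842340/96795013]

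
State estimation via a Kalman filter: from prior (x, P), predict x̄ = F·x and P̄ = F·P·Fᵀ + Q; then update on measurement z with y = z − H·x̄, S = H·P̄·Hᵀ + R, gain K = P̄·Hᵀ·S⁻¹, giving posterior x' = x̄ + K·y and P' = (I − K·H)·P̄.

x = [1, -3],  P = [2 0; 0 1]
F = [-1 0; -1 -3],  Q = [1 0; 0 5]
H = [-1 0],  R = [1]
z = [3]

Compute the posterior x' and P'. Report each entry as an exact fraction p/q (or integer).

x' = [-5/2, 7]
P' = [3/4 1/2; 1/2 15]

x̄ = F·x = [-1, 8]
P̄ = F·P·Fᵀ + Q = [3 2; 2 16]
y = z − H·x̄ = [2]
S = H·P̄·Hᵀ + R = [4]
K = P̄·Hᵀ·S⁻¹ = [-3/4; -1/2]
x' = x̄ + K·y = [-5/2, 7]
P' = (I − K·H)·P̄ = [3/4 1/2; 1/2 15]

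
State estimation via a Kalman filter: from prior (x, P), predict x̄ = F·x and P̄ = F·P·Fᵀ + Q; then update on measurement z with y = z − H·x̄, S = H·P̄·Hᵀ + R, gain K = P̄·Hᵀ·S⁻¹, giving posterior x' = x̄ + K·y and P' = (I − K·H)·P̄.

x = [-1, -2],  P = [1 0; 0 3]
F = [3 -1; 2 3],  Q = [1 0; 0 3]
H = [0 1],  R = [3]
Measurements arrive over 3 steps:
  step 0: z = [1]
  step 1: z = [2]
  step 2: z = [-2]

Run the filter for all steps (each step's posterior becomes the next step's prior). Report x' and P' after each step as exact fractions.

step 0: x̄ = F·x = [-1, -8]
step 0: P̄ = F·P·Fᵀ + Q = [13 -3; -3 34]
step 0: y = z − H·x̄ = [9]
step 0: S = H·P̄·Hᵀ + R = [37]
step 0: K = P̄·Hᵀ·S⁻¹ = [-3/37; 34/37]
step 0: x' = x̄ + K·y = [-64/37, 10/37]
step 0: P' = (I − K·H)·P̄ = [472/37 -9/37; -9/37 102/37]
step 1: x̄ = F·x = [-202/37, -98/37]
step 1: P̄ = F·P·Fᵀ + Q = [4441/37 2463/37; 2463/37 2809/37]
step 1: y = z − H·x̄ = [172/37]
step 1: S = H·P̄·Hᵀ + R = [2920/37]
step 1: K = P̄·Hᵀ·S⁻¹ = [2463/2920; 2809/2920]
step 1: x' = x̄ + K·y = [-1123/730, 1331/730]
step 1: P' = (I − K·H)·P̄ = [186523/2920 7389/2920; 7389/2920 8427/2920]
step 2: x̄ = F·x = [-470/73, 1747/730]
step 2: P̄ = F·P·Fᵀ + Q = [41143/73 57279/146; 57279/146 919363/2920]
step 2: y = z − H·x̄ = [-3207/730]
step 2: S = H·P̄·Hᵀ + R = [928123/2920]
step 2: K = P̄·Hᵀ·S⁻¹ = [1145580/928123; 919363/928123]
step 2: x' = x̄ + K·y = [-11008292/928123, -1817762/928123]
step 2: P' = (I − K·H)·P̄ = [73656523/928123 3436740/928123; 3436740/928123 2758089/928123]

step 0: x' = [-64/37, 10/37], P' = [472/37 -9/37; -9/37 102/37]
step 1: x' = [-1123/730, 1331/730], P' = [186523/2920 7389/2920; 7389/2920 8427/2920]
step 2: x' = [-11008292/928123, -1817762/928123], P' = [73656523/928123 3436740/928123; 3436740/928123 2758089/928123]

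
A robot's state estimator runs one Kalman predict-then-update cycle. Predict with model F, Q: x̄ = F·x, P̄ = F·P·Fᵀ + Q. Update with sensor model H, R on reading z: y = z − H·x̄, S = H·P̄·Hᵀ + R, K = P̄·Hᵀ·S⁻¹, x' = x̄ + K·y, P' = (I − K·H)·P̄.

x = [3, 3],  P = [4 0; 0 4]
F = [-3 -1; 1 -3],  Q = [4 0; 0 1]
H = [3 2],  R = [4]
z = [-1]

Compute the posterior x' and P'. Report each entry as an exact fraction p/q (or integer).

x' = [-1, 5/6]
P' = [616/47 -902/47; -902/47 4100/141]

x̄ = F·x = [-12, -6]
P̄ = F·P·Fᵀ + Q = [44 0; 0 41]
y = z − H·x̄ = [47]
S = H·P̄·Hᵀ + R = [564]
K = P̄·Hᵀ·S⁻¹ = [11/47; 41/282]
x' = x̄ + K·y = [-1, 5/6]
P' = (I − K·H)·P̄ = [616/47 -902/47; -902/47 4100/141]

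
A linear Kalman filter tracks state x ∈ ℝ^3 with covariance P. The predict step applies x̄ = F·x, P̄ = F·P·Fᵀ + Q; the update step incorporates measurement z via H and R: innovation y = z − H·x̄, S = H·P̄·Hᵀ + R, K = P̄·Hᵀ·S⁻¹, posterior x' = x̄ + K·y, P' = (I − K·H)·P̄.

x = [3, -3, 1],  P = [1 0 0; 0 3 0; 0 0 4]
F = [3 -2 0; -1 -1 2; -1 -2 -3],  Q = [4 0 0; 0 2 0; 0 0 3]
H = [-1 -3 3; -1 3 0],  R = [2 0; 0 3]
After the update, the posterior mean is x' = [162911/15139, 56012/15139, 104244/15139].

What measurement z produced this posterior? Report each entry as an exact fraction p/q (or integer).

z = [-1, 1]

x̄ = F·x = [15, 2, 0]
P̄ = F·P·Fᵀ + Q = [25 3 9; 3 22 -17; 9 -17 52]
S = H·P̄·Hᵀ + R = [963 -353; -353 208]
K = P̄·Hᵀ·S⁻¹ = [-7104/75695 -17879/75695; -2721/75695 18309/75695; 20004/75695 12114/75695]
x' − x̄ = [-64174/15139, 25734/15139, 104244/15139] = K·y
y = (KᵀK)⁻¹·Kᵀ·(x' − x̄) = [20, 10]
z = y + H·x̄ = [20, 10] + [-21, -9] = [-1, 1]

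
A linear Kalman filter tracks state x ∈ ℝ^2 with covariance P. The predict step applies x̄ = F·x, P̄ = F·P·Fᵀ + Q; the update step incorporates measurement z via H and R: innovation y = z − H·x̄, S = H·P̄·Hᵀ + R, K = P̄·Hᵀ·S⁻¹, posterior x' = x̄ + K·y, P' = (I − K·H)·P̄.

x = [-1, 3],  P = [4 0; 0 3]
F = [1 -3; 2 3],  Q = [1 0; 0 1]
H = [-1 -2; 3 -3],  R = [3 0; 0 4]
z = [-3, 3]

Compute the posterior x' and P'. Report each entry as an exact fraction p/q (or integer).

x' = [1733/1179, 3398/5895]
P' = [1009/1965 437/1965; 437/1965 733/1965]

x̄ = F·x = [-10, 7]
P̄ = F·P·Fᵀ + Q = [32 -19; -19 44]
y = z − H·x̄ = [1, 54]
S = H·P̄·Hᵀ + R = [135 225; 225 1030]
K = P̄·Hᵀ·S⁻¹ = [-1883/5895 143/655; -1903/5895 -74/655]
x' = x̄ + K·y = [1733/1179, 3398/5895]
P' = (I − K·H)·P̄ = [1009/1965 437/1965; 437/1965 733/1965]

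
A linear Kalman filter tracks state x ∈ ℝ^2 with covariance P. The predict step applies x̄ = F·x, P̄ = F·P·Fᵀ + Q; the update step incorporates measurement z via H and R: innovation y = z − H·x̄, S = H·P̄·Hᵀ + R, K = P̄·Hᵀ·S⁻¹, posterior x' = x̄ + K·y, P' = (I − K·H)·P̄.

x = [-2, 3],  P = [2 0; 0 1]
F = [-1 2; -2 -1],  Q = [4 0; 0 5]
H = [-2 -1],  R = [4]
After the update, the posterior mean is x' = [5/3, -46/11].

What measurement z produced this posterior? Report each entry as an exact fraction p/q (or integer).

z = [2]

x̄ = F·x = [8, 1]
P̄ = F·P·Fᵀ + Q = [10 2; 2 14]
S = H·P̄·Hᵀ + R = [66]
K = P̄·Hᵀ·S⁻¹ = [-1/3; -3/11]
x' − x̄ = [-19/3, -57/11] = K·y
y = (KᵀK)⁻¹·Kᵀ·(x' − x̄) = [19]
z = y + H·x̄ = [19] + [-17] = [2]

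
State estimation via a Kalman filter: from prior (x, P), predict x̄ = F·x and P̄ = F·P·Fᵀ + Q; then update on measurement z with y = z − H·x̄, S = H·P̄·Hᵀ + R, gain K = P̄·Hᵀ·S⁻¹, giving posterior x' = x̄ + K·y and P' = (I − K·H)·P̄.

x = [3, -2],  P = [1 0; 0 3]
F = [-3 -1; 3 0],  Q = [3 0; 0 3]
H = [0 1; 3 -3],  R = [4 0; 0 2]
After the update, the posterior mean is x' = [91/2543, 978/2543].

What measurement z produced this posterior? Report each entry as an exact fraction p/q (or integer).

x̄ = F·x = [-7, 9]
P̄ = F·P·Fᵀ + Q = [15 -9; -9 12]
S = H·P̄·Hᵀ + R = [16 -63; -63 407]
K = P̄·Hᵀ·S⁻¹ = [873/2543 585/2543; 915/2543 -252/2543]
x' − x̄ = [17892/2543, -21909/2543] = K·y
y = (KᵀK)⁻¹·Kᵀ·(x' − x̄) = [-11, 47]
z = y + H·x̄ = [-11, 47] + [9, -48] = [-2, -1]

z = [-2, -1]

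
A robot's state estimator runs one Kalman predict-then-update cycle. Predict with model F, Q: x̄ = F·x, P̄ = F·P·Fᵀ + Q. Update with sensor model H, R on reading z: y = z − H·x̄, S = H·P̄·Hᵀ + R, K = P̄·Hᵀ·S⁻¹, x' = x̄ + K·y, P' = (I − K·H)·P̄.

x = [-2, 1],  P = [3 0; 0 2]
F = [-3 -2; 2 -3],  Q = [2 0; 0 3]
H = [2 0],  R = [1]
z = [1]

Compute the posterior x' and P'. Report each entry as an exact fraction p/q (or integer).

x' = [78/149, -959/149]
P' = [37/149 -6/149; -6/149 4773/149]

x̄ = F·x = [4, -7]
P̄ = F·P·Fᵀ + Q = [37 -6; -6 33]
y = z − H·x̄ = [-7]
S = H·P̄·Hᵀ + R = [149]
K = P̄·Hᵀ·S⁻¹ = [74/149; -12/149]
x' = x̄ + K·y = [78/149, -959/149]
P' = (I − K·H)·P̄ = [37/149 -6/149; -6/149 4773/149]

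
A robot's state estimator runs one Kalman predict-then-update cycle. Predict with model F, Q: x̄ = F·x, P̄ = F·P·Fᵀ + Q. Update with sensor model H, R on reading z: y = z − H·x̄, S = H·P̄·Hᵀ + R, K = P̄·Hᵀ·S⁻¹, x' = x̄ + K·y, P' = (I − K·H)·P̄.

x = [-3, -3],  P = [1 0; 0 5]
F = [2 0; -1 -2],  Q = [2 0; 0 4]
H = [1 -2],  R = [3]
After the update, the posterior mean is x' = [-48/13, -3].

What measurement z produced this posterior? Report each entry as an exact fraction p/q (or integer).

x̄ = F·x = [-6, 9]
P̄ = F·P·Fᵀ + Q = [6 -2; -2 25]
S = H·P̄·Hᵀ + R = [117]
K = P̄·Hᵀ·S⁻¹ = [10/117; -4/9]
x' − x̄ = [30/13, -12] = K·y
y = (KᵀK)⁻¹·Kᵀ·(x' − x̄) = [27]
z = y + H·x̄ = [27] + [-24] = [3]

z = [3]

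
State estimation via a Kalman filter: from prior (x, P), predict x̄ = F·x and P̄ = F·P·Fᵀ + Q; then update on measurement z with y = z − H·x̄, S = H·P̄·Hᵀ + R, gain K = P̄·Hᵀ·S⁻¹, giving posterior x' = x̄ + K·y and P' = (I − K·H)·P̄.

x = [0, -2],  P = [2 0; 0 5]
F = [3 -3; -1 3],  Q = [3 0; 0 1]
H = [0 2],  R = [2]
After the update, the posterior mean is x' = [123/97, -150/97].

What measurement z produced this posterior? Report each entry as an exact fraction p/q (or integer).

z = [-3]

x̄ = F·x = [6, -6]
P̄ = F·P·Fᵀ + Q = [66 -51; -51 48]
S = H·P̄·Hᵀ + R = [194]
K = P̄·Hᵀ·S⁻¹ = [-51/97; 48/97]
x' − x̄ = [-459/97, 432/97] = K·y
y = (KᵀK)⁻¹·Kᵀ·(x' − x̄) = [9]
z = y + H·x̄ = [9] + [-12] = [-3]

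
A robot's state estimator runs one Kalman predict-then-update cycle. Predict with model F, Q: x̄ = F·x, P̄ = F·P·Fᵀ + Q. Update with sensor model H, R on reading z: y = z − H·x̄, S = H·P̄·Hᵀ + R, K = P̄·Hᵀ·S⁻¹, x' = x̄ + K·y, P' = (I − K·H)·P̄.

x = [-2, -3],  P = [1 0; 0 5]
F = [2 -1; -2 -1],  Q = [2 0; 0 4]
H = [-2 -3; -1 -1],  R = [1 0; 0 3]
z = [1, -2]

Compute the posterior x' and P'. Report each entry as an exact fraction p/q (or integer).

x' = [-551/345, 61/69]
P' = [4009/690 -539/138; -539/138 377/138]

x̄ = F·x = [-1, 7]
P̄ = F·P·Fᵀ + Q = [11 1; 1 13]
y = z − H·x̄ = [20, 4]
S = H·P̄·Hᵀ + R = [174 66; 66 29]
K = P̄·Hᵀ·S⁻¹ = [67/690 -73/115; -53/138 9/23]
x' = x̄ + K·y = [-551/345, 61/69]
P' = (I − K·H)·P̄ = [4009/690 -539/138; -539/138 377/138]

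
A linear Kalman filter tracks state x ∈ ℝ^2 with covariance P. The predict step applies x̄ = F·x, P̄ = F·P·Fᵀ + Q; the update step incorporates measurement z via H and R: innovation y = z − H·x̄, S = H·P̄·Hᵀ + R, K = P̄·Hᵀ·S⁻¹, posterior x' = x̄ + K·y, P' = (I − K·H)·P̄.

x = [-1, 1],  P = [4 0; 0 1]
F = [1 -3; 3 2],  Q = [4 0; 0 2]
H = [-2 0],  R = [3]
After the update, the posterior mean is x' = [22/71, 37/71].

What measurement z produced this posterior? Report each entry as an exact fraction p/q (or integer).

z = [-1]

x̄ = F·x = [-4, -1]
P̄ = F·P·Fᵀ + Q = [17 6; 6 42]
S = H·P̄·Hᵀ + R = [71]
K = P̄·Hᵀ·S⁻¹ = [-34/71; -12/71]
x' − x̄ = [306/71, 108/71] = K·y
y = (KᵀK)⁻¹·Kᵀ·(x' − x̄) = [-9]
z = y + H·x̄ = [-9] + [8] = [-1]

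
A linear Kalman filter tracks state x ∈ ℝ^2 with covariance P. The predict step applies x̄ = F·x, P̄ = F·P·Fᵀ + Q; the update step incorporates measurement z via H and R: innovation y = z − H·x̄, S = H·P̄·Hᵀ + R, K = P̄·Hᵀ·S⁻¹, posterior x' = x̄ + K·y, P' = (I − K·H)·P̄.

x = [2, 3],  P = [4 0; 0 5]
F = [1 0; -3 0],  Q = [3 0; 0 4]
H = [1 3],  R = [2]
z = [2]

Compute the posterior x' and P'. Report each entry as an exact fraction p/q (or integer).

x̄ = F·x = [2, -6]
P̄ = F·P·Fᵀ + Q = [7 -12; -12 40]
y = z − H·x̄ = [18]
S = H·P̄·Hᵀ + R = [297]
K = P̄·Hᵀ·S⁻¹ = [-29/297; 4/11]
x' = x̄ + K·y = [8/33, 6/11]
P' = (I − K·H)·P̄ = [1238/297 -16/11; -16/11 8/11]

x' = [8/33, 6/11]
P' = [1238/297 -16/11; -16/11 8/11]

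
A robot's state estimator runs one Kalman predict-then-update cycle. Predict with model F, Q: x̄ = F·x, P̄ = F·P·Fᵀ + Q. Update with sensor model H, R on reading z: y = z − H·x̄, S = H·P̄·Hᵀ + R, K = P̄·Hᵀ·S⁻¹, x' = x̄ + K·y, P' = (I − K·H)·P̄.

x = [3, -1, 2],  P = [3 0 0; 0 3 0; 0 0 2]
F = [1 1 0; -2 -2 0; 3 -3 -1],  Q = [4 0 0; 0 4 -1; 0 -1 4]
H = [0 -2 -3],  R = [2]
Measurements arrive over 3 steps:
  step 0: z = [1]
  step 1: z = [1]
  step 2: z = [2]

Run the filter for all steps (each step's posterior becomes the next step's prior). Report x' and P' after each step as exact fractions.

step 0: x̄ = F·x = [2, -4, 10]
step 0: P̄ = F·P·Fᵀ + Q = [10 -12 0; -12 28 -1; 0 -1 60]
step 0: y = z − H·x̄ = [23]
step 0: S = H·P̄·Hᵀ + R = [642]
step 0: K = P̄·Hᵀ·S⁻¹ = [4/107; -53/642; -89/321]
step 0: x' = x̄ + K·y = [306/107, -3787/642, 1163/321]
step 0: P' = (I − K·H)·P̄ = [974/107 -1072/107 712/107; -1072/107 15167/642 -5038/321; 712/107 -5038/321 3418/321]
step 1: x̄ = F·x = [-1951/642, 1951/321, 14543/642]
step 1: P̄ = F·P·Fᵀ + Q = [10715/642 -8147/321 -22165/642; -8147/321 17578/321 21844/321; -22165/642 21844/321 228191/642]
step 1: y = z − H·x̄ = [52075/642]
step 1: S = H·P̄·Hᵀ + R = [2719883/642]
step 1: K = P̄·Hᵀ·S⁻¹ = [99083/2719883; -201376/2719883; -771949/2719883]
step 1: x' = x̄ + K·y = [-228574/2719883, 196773/2719883, -1003093/2719883]
step 1: P' = (I − K·H)·P̄ = [30102968/2719883 -37951457/2719883 25234916/2719883; -37951457/2719883 85775566/2719883 -57049460/2719883; 25234916/2719883 -57049460/2719883 38547606/2719883]
step 2: x̄ = F·x = [-31801/2719883, 63602/2719883, -272948/2719883]
step 2: P̄ = F·P·Fᵀ + Q = [50855152/2719883 -79951240/2719883 -135203250/2719883; -79951240/2719883 170782012/2719883 267686617/2719883; -135203250/2719883 267686617/2719883 1281753914/2719883]
step 2: y = z − H·x̄ = [4748126/2719883]
step 2: S = H·P̄·Hᵀ + R = [15436592444/2719883]
step 2: K = P̄·Hᵀ·S⁻¹ = [282756115/7718296222; -1144623875/15436592444; -1095158744/3859148111]
step 2: x' = x̄ + K·y = [201683698/3859148111, -818605107/7718296222, -2299105684/3859148111]
step 2: P' = (I − K·H)·P̄ = [42761597909/3859148111 -107886241285/7718296222 35867828390/3859148111; -107886241285/7718296222 487568215541/15436592444 -81070598611/3859148111; 35867828390/3859148111 -81070598611/3859148111 54777171570/3859148111]

step 0: x' = [306/107, -3787/642, 1163/321], P' = [974/107 -1072/107 712/107; -1072/107 15167/642 -5038/321; 712/107 -5038/321 3418/321]
step 1: x' = [-228574/2719883, 196773/2719883, -1003093/2719883], P' = [30102968/2719883 -37951457/2719883 25234916/2719883; -37951457/2719883 85775566/2719883 -57049460/2719883; 25234916/2719883 -57049460/2719883 38547606/2719883]
step 2: x' = [201683698/3859148111, -818605107/7718296222, -2299105684/3859148111], P' = [42761597909/3859148111 -107886241285/7718296222 35867828390/3859148111; -107886241285/7718296222 487568215541/15436592444 -81070598611/3859148111; 35867828390/3859148111 -81070598611/3859148111 54777171570/3859148111]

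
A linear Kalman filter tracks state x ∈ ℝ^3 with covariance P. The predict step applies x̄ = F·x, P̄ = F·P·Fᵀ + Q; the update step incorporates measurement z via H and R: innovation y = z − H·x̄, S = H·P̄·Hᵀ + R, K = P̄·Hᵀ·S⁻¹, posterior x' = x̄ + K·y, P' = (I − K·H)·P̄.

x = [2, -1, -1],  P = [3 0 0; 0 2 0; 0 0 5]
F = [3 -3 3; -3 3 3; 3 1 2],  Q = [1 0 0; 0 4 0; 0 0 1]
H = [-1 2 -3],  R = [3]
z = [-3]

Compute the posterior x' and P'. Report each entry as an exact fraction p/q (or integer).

x̄ = F·x = [6, -12, 3]
P̄ = F·P·Fᵀ + Q = [91 0 51; 0 94 9; 51 9 50]
y = z − H·x̄ = [36]
S = H·P̄·Hᵀ + R = [1118]
K = P̄·Hᵀ·S⁻¹ = [-122/559; 161/1118; -183/1118]
x' = x̄ + K·y = [-1038/559, -3810/559, -1617/559]
P' = (I − K·H)·P̄ = [21101/559 19642/559 6183/559; 19642/559 79171/1118 39525/1118; 6183/559 39525/1118 22411/1118]

x' = [-1038/559, -3810/559, -1617/559]
P' = [21101/559 19642/559 6183/559; 19642/559 79171/1118 39525/1118; 6183/559 39525/1118 22411/1118]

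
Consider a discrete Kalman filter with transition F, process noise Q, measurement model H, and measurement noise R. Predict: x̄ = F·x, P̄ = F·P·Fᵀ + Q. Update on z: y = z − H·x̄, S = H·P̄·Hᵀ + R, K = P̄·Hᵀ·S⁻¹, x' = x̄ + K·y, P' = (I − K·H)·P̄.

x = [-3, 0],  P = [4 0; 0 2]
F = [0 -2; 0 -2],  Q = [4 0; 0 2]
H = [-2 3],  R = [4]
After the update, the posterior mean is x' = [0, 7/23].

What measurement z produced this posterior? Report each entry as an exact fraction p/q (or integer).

z = [1]

x̄ = F·x = [0, 0]
P̄ = F·P·Fᵀ + Q = [12 8; 8 10]
S = H·P̄·Hᵀ + R = [46]
K = P̄·Hᵀ·S⁻¹ = [0; 7/23]
x' − x̄ = [0, 7/23] = K·y
y = (KᵀK)⁻¹·Kᵀ·(x' − x̄) = [1]
z = y + H·x̄ = [1] + [0] = [1]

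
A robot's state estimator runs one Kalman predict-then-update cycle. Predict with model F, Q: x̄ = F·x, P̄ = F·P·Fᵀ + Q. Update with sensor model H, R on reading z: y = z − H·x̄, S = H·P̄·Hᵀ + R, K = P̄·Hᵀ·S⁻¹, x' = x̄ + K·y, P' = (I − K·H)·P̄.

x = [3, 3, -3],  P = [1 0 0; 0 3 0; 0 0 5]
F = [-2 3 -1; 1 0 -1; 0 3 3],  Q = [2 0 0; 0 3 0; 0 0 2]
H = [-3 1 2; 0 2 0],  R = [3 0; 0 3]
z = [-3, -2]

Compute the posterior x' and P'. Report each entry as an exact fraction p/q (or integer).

x̄ = F·x = [6, 6, 0]
P̄ = F·P·Fᵀ + Q = [38 3 12; 3 9 -15; 12 -15 74]
y = z − H·x̄ = [9, -14]
S = H·P̄·Hᵀ + R = [428 -60; -60 39]
K = P̄·Hᵀ·S⁻¹ = [-1011/4364 -221/1091; -15/2182 492/1091; 661/4364 -585/1091]
x' = x̄ + K·y = [29461/4364, -819/2182, 38709/4364]
P' = (I − K·H)·P̄ = [83179/4364 -663/2182 123915/4364; -663/2182 738/1091 -1755/2182; 123915/4364 -1755/2182 188619/4364]

x' = [29461/4364, -819/2182, 38709/4364]
P' = [83179/4364 -663/2182 123915/4364; -663/2182 738/1091 -1755/2182; 123915/4364 -1755/2182 188619/4364]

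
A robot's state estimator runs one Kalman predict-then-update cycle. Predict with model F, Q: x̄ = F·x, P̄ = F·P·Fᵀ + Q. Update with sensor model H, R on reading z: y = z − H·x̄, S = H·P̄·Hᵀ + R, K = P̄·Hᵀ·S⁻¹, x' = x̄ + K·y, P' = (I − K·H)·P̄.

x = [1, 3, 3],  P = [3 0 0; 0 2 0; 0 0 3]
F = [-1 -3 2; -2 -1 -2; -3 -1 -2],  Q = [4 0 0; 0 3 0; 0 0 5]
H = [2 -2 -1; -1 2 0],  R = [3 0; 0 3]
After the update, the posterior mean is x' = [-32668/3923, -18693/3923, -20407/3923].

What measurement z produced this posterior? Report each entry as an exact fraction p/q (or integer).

z = [-2, -1]

x̄ = F·x = [-4, -11, -12]
P̄ = F·P·Fᵀ + Q = [37 0 3; 0 29 32; 3 32 46]
S = H·P̄·Hᵀ + R = [429 -251; -251 156]
K = P̄·Hᵀ·S⁻¹ = [1789/3923 1948/3923; 518/3923 2292/3923; -913/3923 65/3923]
x' − x̄ = [-16976/3923, 24460/3923, 26669/3923] = K·y
y = (KᵀK)⁻¹·Kᵀ·(x' − x̄) = [-28, 17]
z = y + H·x̄ = [-28, 17] + [26, -18] = [-2, -1]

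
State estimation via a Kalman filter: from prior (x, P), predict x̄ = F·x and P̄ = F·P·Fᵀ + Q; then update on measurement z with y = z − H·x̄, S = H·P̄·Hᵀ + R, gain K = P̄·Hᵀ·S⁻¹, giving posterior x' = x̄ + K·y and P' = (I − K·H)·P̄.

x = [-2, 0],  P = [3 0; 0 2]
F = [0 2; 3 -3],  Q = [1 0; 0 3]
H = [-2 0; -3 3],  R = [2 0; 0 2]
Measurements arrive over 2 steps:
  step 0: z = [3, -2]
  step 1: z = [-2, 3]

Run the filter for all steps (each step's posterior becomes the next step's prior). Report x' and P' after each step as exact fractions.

step 0: x̄ = F·x = [0, -6]
step 0: P̄ = F·P·Fᵀ + Q = [9 -12; -12 48]
step 0: y = z − H·x̄ = [3, 16]
step 0: S = H·P̄·Hᵀ + R = [38 126; 126 731]
step 0: K = P̄·Hᵀ·S⁻¹ = [-2610/5951 -63/5951; -2568/5951 1908/5951]
step 0: x' = x̄ + K·y = [-8838/5951, -12882/5951]
step 0: P' = (I − K·H)·P̄ = [2610/5951 2568/5951; 2568/5951 3840/5951]
step 1: x̄ = F·x = [-25764/5951, 12132/5951]
step 1: P̄ = F·P·Fᵀ + Q = [21311/5951 -7632/5951; -7632/5951 29679/5951]
step 1: y = z − H·x̄ = [-63430/5951, -95835/5951]
step 1: S = H·P̄·Hᵀ + R = [97146/5951 173658/5951; 173658/5951 608188/5951]
step 1: K = P̄·Hᵀ·S⁻¹ = [-911077/2430342 -28943/810114; -94799/270038 76767/270038]
step 1: x' = x̄ + K·y = [587387/2430342, 324691/270038]
step 1: P' = (I − K·H)·P̄ = [911077/2430342 94799/270038; 94799/270038 145977/270038]

step 0: x' = [-8838/5951, -12882/5951], P' = [2610/5951 2568/5951; 2568/5951 3840/5951]
step 1: x' = [587387/2430342, 324691/270038], P' = [911077/2430342 94799/270038; 94799/270038 145977/270038]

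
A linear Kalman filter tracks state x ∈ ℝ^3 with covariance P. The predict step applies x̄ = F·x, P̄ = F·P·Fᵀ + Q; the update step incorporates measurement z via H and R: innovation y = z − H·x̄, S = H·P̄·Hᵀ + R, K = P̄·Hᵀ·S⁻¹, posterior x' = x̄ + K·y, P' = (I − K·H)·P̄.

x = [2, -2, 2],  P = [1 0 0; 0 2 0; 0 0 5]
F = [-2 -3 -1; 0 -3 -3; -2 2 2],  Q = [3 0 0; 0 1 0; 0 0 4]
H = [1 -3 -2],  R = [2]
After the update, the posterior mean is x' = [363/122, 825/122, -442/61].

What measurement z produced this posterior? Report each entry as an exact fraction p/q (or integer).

z = [-3]

x̄ = F·x = [0, 0, -4]
P̄ = F·P·Fᵀ + Q = [30 33 -18; 33 64 -42; -18 -42 36]
S = H·P̄·Hᵀ + R = [122]
K = P̄·Hᵀ·S⁻¹ = [-33/122; -75/122; 18/61]
x' − x̄ = [363/122, 825/122, -198/61] = K·y
y = (KᵀK)⁻¹·Kᵀ·(x' − x̄) = [-11]
z = y + H·x̄ = [-11] + [8] = [-3]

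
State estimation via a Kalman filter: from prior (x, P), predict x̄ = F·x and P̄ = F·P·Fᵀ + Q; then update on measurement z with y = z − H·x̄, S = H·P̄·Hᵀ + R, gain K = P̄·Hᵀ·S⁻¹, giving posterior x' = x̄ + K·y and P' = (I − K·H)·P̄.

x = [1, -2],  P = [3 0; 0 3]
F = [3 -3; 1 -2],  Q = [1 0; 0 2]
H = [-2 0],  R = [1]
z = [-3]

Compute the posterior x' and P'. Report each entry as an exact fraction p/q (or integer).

x̄ = F·x = [9, 5]
P̄ = F·P·Fᵀ + Q = [55 27; 27 17]
y = z − H·x̄ = [15]
S = H·P̄·Hᵀ + R = [221]
K = P̄·Hᵀ·S⁻¹ = [-110/221; -54/221]
x' = x̄ + K·y = [339/221, 295/221]
P' = (I − K·H)·P̄ = [55/221 27/221; 27/221 841/221]

x' = [339/221, 295/221]
P' = [55/221 27/221; 27/221 841/221]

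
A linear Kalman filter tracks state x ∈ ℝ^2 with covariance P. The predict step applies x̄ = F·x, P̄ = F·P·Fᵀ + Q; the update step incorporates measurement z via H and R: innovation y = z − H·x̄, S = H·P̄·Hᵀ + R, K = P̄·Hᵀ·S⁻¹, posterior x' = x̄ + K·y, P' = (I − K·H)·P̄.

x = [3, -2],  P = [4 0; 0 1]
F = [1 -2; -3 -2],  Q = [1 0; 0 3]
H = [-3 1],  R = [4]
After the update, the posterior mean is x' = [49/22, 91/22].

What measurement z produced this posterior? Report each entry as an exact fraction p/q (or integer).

x̄ = F·x = [7, -5]
P̄ = F·P·Fᵀ + Q = [9 -8; -8 43]
S = H·P̄·Hᵀ + R = [176]
K = P̄·Hᵀ·S⁻¹ = [-35/176; 67/176]
x' − x̄ = [-105/22, 201/22] = K·y
y = (KᵀK)⁻¹·Kᵀ·(x' − x̄) = [24]
z = y + H·x̄ = [24] + [-26] = [-2]

z = [-2]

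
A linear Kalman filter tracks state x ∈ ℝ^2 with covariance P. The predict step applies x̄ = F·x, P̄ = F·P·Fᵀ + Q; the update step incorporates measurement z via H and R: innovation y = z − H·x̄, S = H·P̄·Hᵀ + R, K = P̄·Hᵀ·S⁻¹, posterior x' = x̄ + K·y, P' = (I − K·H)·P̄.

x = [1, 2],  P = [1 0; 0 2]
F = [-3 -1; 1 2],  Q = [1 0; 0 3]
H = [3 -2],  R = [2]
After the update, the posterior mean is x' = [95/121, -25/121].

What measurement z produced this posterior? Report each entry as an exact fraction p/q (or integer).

z = [3]

x̄ = F·x = [-5, 5]
P̄ = F·P·Fᵀ + Q = [12 -7; -7 12]
S = H·P̄·Hᵀ + R = [242]
K = P̄·Hᵀ·S⁻¹ = [25/121; -45/242]
x' − x̄ = [700/121, -630/121] = K·y
y = (KᵀK)⁻¹·Kᵀ·(x' − x̄) = [28]
z = y + H·x̄ = [28] + [-25] = [3]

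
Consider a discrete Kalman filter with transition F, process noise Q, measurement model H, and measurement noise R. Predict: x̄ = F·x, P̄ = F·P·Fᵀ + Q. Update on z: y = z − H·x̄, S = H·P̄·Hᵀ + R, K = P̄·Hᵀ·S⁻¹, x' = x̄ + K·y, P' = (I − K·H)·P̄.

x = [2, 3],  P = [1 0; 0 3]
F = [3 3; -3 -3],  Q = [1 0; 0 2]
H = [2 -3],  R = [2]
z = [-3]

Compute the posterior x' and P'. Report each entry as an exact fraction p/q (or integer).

x' = [-4/11, 54/77]
P' = [38/33 7/11; 7/11 43/77]

x̄ = F·x = [15, -15]
P̄ = F·P·Fᵀ + Q = [37 -36; -36 38]
y = z − H·x̄ = [-78]
S = H·P̄·Hᵀ + R = [924]
K = P̄·Hᵀ·S⁻¹ = [13/66; -31/154]
x' = x̄ + K·y = [-4/11, 54/77]
P' = (I − K·H)·P̄ = [38/33 7/11; 7/11 43/77]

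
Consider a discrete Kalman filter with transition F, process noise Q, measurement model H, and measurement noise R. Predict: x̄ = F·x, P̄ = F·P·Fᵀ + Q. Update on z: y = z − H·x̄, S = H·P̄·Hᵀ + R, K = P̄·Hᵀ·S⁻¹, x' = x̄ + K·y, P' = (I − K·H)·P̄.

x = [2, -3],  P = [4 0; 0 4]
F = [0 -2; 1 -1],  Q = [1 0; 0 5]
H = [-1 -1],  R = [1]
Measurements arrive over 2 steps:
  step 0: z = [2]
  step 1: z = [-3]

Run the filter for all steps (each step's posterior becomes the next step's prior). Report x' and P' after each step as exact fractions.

step 0: x' = [-43/47, -38/47], P' = [174/47 -149/47; -149/47 170/47]
step 1: x' = [6766/2927, 1945/2927], P' = [5632/2927 -4267/2927; -4267/2927 5782/2927]

step 0: x̄ = F·x = [6, 5]
step 0: P̄ = F·P·Fᵀ + Q = [17 8; 8 13]
step 0: y = z − H·x̄ = [13]
step 0: S = H·P̄·Hᵀ + R = [47]
step 0: K = P̄·Hᵀ·S⁻¹ = [-25/47; -21/47]
step 0: x' = x̄ + K·y = [-43/47, -38/47]
step 0: P' = (I − K·H)·P̄ = [174/47 -149/47; -149/47 170/47]
step 1: x̄ = F·x = [76/47, -5/47]
step 1: P̄ = F·P·Fᵀ + Q = [727/47 638/47; 638/47 877/47]
step 1: y = z − H·x̄ = [-70/47]
step 1: S = H·P̄·Hᵀ + R = [2927/47]
step 1: K = P̄·Hᵀ·S⁻¹ = [-1365/2927; -1515/2927]
step 1: x' = x̄ + K·y = [6766/2927, 1945/2927]
step 1: P' = (I − K·H)·P̄ = [5632/2927 -4267/2927; -4267/2927 5782/2927]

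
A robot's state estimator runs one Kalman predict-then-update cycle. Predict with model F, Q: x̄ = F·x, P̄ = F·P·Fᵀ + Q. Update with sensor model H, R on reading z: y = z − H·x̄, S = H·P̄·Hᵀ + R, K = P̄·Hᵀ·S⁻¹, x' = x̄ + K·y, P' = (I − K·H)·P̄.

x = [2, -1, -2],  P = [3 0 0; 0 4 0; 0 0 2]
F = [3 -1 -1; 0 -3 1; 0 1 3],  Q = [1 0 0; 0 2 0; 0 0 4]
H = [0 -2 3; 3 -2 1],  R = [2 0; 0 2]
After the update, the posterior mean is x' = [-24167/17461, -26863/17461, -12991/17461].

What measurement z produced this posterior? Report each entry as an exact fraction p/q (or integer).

z = [1, -2]

x̄ = F·x = [9, 1, -7]
P̄ = F·P·Fᵀ + Q = [34 10 -10; 10 40 -6; -10 -6 26]
S = H·P̄·Hᵀ + R = [468 136; 136 338]
K = P̄·Hᵀ·S⁻¹ = [-6673/34922 5062/17461; -6377/34922 -1610/17461; 7333/34922 -1062/17461]
x' − x̄ = [-181316/17461, -44324/17461, 109236/17461] = K·y
y = (KᵀK)⁻¹·Kᵀ·(x' − x̄) = [24, -20]
z = y + H·x̄ = [24, -20] + [-23, 18] = [1, -2]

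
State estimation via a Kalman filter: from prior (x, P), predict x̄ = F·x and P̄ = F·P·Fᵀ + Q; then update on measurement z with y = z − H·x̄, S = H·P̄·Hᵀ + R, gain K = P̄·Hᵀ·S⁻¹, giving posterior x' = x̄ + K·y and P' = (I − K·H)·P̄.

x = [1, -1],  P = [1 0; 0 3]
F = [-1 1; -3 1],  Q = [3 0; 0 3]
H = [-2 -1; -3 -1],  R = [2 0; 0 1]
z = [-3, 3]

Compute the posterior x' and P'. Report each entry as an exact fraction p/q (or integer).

x' = [-205/183, 101/61]
P' = [221/366 -90/61; -90/61 258/61]

x̄ = F·x = [-2, -4]
P̄ = F·P·Fᵀ + Q = [7 6; 6 15]
y = z − H·x̄ = [-11, -7]
S = H·P̄·Hᵀ + R = [69 87; 87 115]
K = P̄·Hᵀ·S⁻¹ = [49/366 -41/122; -39/61 12/61]
x' = x̄ + K·y = [-205/183, 101/61]
P' = (I − K·H)·P̄ = [221/366 -90/61; -90/61 258/61]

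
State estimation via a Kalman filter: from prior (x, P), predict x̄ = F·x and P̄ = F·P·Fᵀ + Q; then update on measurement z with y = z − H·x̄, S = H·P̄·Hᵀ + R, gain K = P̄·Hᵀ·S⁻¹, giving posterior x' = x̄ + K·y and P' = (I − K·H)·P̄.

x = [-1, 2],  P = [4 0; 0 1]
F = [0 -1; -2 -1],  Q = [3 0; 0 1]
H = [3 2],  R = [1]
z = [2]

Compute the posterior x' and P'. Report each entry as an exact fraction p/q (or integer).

x̄ = F·x = [-2, 0]
P̄ = F·P·Fᵀ + Q = [4 1; 1 18]
y = z − H·x̄ = [8]
S = H·P̄·Hᵀ + R = [121]
K = P̄·Hᵀ·S⁻¹ = [14/121; 39/121]
x' = x̄ + K·y = [-130/121, 312/121]
P' = (I − K·H)·P̄ = [288/121 -425/121; -425/121 657/121]

x' = [-130/121, 312/121]
P' = [288/121 -425/121; -425/121 657/121]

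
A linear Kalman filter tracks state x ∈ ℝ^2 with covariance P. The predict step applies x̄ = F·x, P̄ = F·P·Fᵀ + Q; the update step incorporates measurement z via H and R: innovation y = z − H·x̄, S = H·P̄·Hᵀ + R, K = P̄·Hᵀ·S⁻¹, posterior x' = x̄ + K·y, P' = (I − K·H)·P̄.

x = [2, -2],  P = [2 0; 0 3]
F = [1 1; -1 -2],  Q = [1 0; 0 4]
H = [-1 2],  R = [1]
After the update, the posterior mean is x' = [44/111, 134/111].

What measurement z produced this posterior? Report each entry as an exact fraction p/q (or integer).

x̄ = F·x = [0, 2]
P̄ = F·P·Fᵀ + Q = [6 -8; -8 18]
S = H·P̄·Hᵀ + R = [111]
K = P̄·Hᵀ·S⁻¹ = [-22/111; 44/111]
x' − x̄ = [44/111, -88/111] = K·y
y = (KᵀK)⁻¹·Kᵀ·(x' − x̄) = [-2]
z = y + H·x̄ = [-2] + [4] = [2]

z = [2]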